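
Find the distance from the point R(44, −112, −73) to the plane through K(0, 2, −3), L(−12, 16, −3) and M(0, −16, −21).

4

KL = (−12, 14, 0) and KM = (0, −18, −18), so a normal is n = KL × KM = (−252, −216, 216).
d = |(-252)·44 + (-216)·(-112) + 216·(-73) − (-1080)| / √(63504 + 46656 + 46656) = |-1584| / 396 = 4.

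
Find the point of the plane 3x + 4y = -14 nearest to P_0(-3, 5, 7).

(-6, 1, 7)

n = (3, 4, 0), |n|² = 25, and n·P_0 − (-14) = 25.
t = 25/25 = 1, so the foot is P_0 − t·n = (-3, 5, 7) − 1·(3, 4, 0) = (-6, 1, 7).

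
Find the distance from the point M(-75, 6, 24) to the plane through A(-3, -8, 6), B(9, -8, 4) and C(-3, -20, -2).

20√53/53

AB = (12, 0, -2) and AC = (0, -12, -8), so a normal is n = AB × AC = (-24, 96, -144).
Then n·(-75, 6, 24) - (-1560) = 480.
|n| = √(576 + 9216 + 20736) = 24√53, so the distance is |480|/(24√53) = 20/√53.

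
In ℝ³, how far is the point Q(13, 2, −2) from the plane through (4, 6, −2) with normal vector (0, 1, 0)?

4

The plane has equation n·(r − (4, 6, −2)) = 0, i.e. n·r = 6.
Then n·(13, 2, −2) − 6 = −4.
|n| = √(0 + 1 + 0) = 1, so the distance is |-4|/1 = 4.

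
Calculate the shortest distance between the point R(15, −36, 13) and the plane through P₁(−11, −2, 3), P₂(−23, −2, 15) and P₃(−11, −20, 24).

P₁P₂ = (−12, 0, 12) and P₁P₃ = (0, −18, 21), so a normal is n = P₁P₂ × P₁P₃ = (216, 252, 216).
d = |216·15 + 252·(-36) + 216·13 − (-2232)| / √(46656 + 63504 + 46656) = |-792| / 396 = 2.

2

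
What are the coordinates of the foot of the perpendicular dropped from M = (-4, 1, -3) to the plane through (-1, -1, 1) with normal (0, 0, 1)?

The perpendicular from M has direction n = (0, 0, 1): r = (-4, 1, -3) + t(0, 0, 1).
Substitute into the plane: n·(M + tn) = 1 gives -3 + 1t = 1, so t = 4.
Foot = (-4, 1, -3) + 4·(0, 0, 1) = (-4, 1, 1).

(-4, 1, 1)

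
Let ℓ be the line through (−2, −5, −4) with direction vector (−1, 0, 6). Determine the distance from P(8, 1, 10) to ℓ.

2√46

Direction vector d = (−1, 0, 6).
AP = (10, 6, 14), and AP × d = (36, −74, 6).
|AP × d|² = 6808 and |d|² = 37, so the distance is √(6808/37) = √184 = 2√46.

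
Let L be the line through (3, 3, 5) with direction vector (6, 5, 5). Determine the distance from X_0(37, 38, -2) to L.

Direction vector d = (6, 5, 5).
AP = (34, 35, -7); AP·d = 344, |AP|² = 2430, |d|² = 86.
distance² = |AP|² − (AP·d)²/|d|² = 2430 − 118336/86 = 1054, so the distance is √1054.

√1054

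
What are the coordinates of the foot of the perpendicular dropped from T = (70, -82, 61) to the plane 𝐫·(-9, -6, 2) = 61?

(707/11, -944/11, 685/11)

n = (-9, -6, 2), |n|² = 121, and n·T − 61 = -77.
t = -77/121 = -7/11, so the foot is T − t·n = (70, -82, 61) − (-7/11)·(-9, -6, 2) = (707/11, -944/11, 685/11).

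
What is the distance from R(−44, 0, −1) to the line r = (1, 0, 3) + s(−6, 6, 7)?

3√173

Direction vector d = (−6, 6, 7).
AP = (−45, 0, −4), and AP × d = (24, 339, −270).
|AP × d|² = 188397 and |d|² = 121, so the distance is √(188397/121) = √1557 = 3√173.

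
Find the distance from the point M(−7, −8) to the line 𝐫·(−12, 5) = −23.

The normal to the line is n = (−12, 5) with |n| = 13.
|n·M − (-23)| = |44 − (-23)| = 67, so the distance is 67/13.

67/13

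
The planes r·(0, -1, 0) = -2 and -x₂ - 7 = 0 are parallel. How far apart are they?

9

Both planes have normal n = (0, -1, 0), |n| = 1. Any point on the first plane is at distance |7 − (-2)|/|n| = 9/1 = 9 from the second.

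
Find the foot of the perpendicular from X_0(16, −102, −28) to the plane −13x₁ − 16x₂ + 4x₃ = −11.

(55, -54, -40)

The perpendicular from X_0 has direction n = (−13, −16, 4): r = (16, −102, −28) + μ(−13, −16, 4).
Substitute into the plane: n·(X_0 + μn) = -11 gives 1312 + 441μ = -11, so μ = -3.
Foot = (16, −102, −28) + (-3)·(−13, −16, 4) = (55, −54, −40).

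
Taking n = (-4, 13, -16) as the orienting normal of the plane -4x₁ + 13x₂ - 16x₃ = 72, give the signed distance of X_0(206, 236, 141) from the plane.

n·X_0 − 72 = -84.
|n| = 21, so the signed distance is -84/21 = -4.

-4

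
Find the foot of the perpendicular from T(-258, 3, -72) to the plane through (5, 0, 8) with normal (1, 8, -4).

(-259, -5, -68)

The perpendicular from T has direction n = (1, 8, -4): r = (-258, 3, -72) + λ(1, 8, -4).
Substitute into the plane: n·(T + λn) = -27 gives 54 + 81λ = -27, so λ = -1.
Foot = (-258, 3, -72) + (-1)·(1, 8, -4) = (-259, -5, -68).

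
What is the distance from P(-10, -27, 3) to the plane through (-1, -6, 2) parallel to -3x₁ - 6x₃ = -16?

Parallel planes share the normal n = (-3, 0, -6); since (-1, -6, 2) lies on the plane, its equation is -3x₁ - 6x₃ = -9.
d = |(-3)·(-10) + (-6)·3 − (-9)| / √(9 + 0 + 36) = |21| / (3√5) = 7√5/5.

7/√5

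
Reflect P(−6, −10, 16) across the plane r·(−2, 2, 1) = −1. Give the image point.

(-2, -14, 14)

With n = (−2, 2, 1), the signed offset is (n·P − (-1))/|n|² = 9/9 = 1.
P' = P − 2t·n = (−6, −10, 16) − 2·(−2, 2, 1) = (−2, −14, 14).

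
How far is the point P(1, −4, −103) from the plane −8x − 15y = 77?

d = |(-8)·1 + (-15)·(-4) − 77| / √(64 + 225 + 0) = |-25| / 17 = 25/17.

25/17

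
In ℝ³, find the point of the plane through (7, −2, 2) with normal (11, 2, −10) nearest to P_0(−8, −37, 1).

n = (11, 2, −10), |n|² = 225, and n·P_0 − 53 = -225.
t = -225/225 = -1, so the foot is P_0 − t·n = (−8, −37, 1) − (-1)·(11, 2, −10) = (3, −35, −9).

(3, -35, -9)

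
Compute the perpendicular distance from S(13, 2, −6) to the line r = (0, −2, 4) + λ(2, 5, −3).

Direction vector d = (2, 5, −3).
AP = (13, 4, −10), and AP × d = (38, 19, 57).
|AP × d|² = 5054 and |d|² = 38, so the distance is √(5054/38) = √133.

√133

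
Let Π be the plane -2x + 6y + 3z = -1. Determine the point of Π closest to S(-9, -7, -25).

n = (-2, 6, 3), |n|² = 49, and n·S − (-1) = -98.
t = -98/49 = -2, so the foot is S − t·n = (-9, -7, -25) − (-2)·(-2, 6, 3) = (-13, 5, -19).

(-13, 5, -19)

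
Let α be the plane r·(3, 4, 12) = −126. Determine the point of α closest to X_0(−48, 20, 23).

(-54, 12, -1)

The perpendicular from X_0 has direction n = (3, 4, 12): r = (−48, 20, 23) + μ(3, 4, 12).
Substitute into the plane: n·(X_0 + μn) = -126 gives 212 + 169μ = -126, so μ = -2.
Foot = (−48, 20, 23) + (-2)·(3, 4, 12) = (−54, 12, −1).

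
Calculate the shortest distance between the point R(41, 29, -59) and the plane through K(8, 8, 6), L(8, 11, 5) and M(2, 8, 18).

KL = (0, 3, -1) and KM = (-6, 0, 12), so a normal is n = KL × KM = (36, 6, 18).
n = (36, 6, 18); n·P − 444 = 144; |n| = 6√46; distance = 144/(6√46) = 24/√46.

24/√46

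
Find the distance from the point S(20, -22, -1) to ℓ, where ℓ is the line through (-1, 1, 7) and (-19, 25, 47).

√409

A direction vector is d = (-18, 24, 40).
AP = (21, -23, -8); AP·d = -1250, |AP|² = 1034, |d|² = 2500.
distance² = |AP|² − (AP·d)²/|d|² = 1034 − 1562500/2500 = 409, so the distance is √409.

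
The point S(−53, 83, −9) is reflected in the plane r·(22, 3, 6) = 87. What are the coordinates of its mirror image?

With n = (22, 3, 6), the signed offset is (n·S − 87)/|n|² = -1058/529 = -2.
S' = S − 2t·n = (−53, 83, −9) − (-4)·(22, 3, 6) = (35, 95, 15).

(35, 95, 15)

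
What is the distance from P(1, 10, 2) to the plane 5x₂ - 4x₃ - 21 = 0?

Normal vector n = (0, 5, -4), and n·(1, 10, 2) - 21 = 21.
|n| = √(0 + 25 + 16) = √41, so the distance is |21|/√41 = 21√41/41.

21√41/41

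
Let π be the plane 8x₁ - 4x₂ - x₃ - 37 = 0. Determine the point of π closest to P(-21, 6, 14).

(3, -6, 11)

n = (8, -4, -1), |n|² = 81, and n·P − 37 = -243.
t = -243/81 = -3, so the foot is P − t·n = (-21, 6, 14) − (-3)·(8, -4, -1) = (3, -6, 11).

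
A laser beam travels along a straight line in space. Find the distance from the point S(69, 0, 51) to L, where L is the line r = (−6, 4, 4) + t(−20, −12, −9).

Direction vector d = (−20, −12, −9).
AP = (75, −4, 47); AP·d = -1875, |AP|² = 7850, |d|² = 625.
distance² = |AP|² − (AP·d)²/|d|² = 7850 − 3515625/625 = 2225, so the distance is 5√89.

5√89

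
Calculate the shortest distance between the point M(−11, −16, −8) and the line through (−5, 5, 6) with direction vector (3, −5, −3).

√286

Direction vector d = (3, −5, −3).
AP = (−6, −21, −14), and AP × d = (−7, −60, 93).
|AP × d|² = 12298 and |d|² = 43, so the distance is √(12298/43) = √286.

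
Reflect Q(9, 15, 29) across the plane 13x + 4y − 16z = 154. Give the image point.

(35, 23, -3)

With n = (13, 4, −16), the signed offset is (n·Q − 154)/|n|² = -441/441 = -1.
Q' = Q − 2t·n = (9, 15, 29) − (-2)·(13, 4, −16) = (35, 23, −3).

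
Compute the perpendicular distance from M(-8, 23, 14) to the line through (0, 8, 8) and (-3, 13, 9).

√10

A direction vector is d = (-3, 5, 1).
AP = (-8, 15, 6), and AP × d = (-15, -10, 5).
|AP × d|² = 350 and |d|² = 35, so the distance is √(350/35) = √10.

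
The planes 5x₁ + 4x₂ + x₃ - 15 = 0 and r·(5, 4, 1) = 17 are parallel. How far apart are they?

2/√42

Both planes have normal n = (5, 4, 1), |n| = √42. Any point on the first plane is at distance |17 − 15|/|n| = 2/√42 = √42/21 from the second.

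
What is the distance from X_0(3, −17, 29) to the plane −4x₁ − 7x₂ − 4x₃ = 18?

n = (−4, −7, −4); n·P − 18 = -27; |n| = 9; distance = 27/9 = 3.

3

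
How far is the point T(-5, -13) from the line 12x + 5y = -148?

The normal to the line is n = (12, 5) with |n| = 13.
|n·T − (-148)| = |-125 − (-148)| = 23, so the distance is 23/13.

23/13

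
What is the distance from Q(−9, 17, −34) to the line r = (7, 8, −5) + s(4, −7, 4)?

√449

Direction vector d = (4, −7, 4).
AP = (−16, 9, −29); AP·d = -243, |AP|² = 1178, |d|² = 81.
distance² = |AP|² − (AP·d)²/|d|² = 1178 − 59049/81 = 449, so the distance is √449.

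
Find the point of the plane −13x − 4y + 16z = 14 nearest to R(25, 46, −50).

(-14, 34, -2)

n = (−13, −4, 16), |n|² = 441, and n·R − 14 = -1323.
t = -1323/441 = -3, so the foot is R − t·n = (25, 46, −50) − (-3)·(−13, −4, 16) = (−14, 34, −2).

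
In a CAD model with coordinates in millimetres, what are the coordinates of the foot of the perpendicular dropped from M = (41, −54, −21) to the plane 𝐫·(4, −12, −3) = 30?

n = (4, −12, −3), |n|² = 169, and n·M − 30 = 845.
t = 845/169 = 5, so the foot is M − t·n = (41, −54, −21) − 5·(4, −12, −3) = (21, 6, −6).

(21, 6, -6)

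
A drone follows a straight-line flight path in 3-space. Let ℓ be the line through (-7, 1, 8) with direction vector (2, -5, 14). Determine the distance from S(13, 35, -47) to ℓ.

3√109

Direction vector d = (2, -5, 14).
AP = (20, 34, -55), and AP × d = (201, -390, -168).
|AP × d|² = 220725 and |d|² = 225, so the distance is √(220725/225) = √981 = 3√109.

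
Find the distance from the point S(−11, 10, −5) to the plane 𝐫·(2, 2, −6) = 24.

Normal vector n = (2, 2, −6), and n·(−11, 10, −5) − 24 = 4.
|n| = √(4 + 4 + 36) = 2√11, so the distance is |4|/(2√11) = 2√11/11.

2√11/11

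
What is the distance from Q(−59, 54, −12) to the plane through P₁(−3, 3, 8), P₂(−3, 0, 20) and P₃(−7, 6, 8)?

8√26/13

P₁P₂ = (0, −3, 12) and P₁P₃ = (−4, 3, 0), so a normal is n = P₁P₂ × P₁P₃ = (−36, −48, −12).
Then n·(−59, 54, −12) − (−132) = −192.
|n| = √(1296 + 2304 + 144) = 12√26, so the distance is |-192|/(12√26) = 8√26/13.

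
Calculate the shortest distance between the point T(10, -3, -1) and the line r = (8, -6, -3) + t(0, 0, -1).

Direction vector d = (0, 0, -1).
AP = (2, 3, 2); AP·d = -2, |AP|² = 17, |d|² = 1.
distance² = |AP|² − (AP·d)²/|d|² = 17 − 4/1 = 13, so the distance is √13.

√13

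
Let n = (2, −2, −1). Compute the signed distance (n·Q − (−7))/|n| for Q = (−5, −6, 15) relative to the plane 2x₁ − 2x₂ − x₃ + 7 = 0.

n·Q − (-7) = -6.
|n| = 3, so the signed distance is -6/3 = -2.

-2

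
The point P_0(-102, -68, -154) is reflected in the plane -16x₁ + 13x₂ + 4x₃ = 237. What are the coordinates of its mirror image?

With n = (-16, 13, 4), the signed offset is (n·P_0 − 237)/|n|² = -105/441 = -5/21.
P_0' = P_0 − 2t·n = (-102, -68, -154) − (-10/21)·(-16, 13, 4) = (-2302/21, -1298/21, -3194/21).

(-2302/21, -1298/21, -3194/21)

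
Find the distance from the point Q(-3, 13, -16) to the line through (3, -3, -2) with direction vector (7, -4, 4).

2√41

Direction vector d = (7, -4, 4).
AP = (-6, 16, -14); AP·d = -162, |AP|² = 488, |d|² = 81.
distance² = |AP|² − (AP·d)²/|d|² = 488 − 26244/81 = 164, so the distance is 2√41.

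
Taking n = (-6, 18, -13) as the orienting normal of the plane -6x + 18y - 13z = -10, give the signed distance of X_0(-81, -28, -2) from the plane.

18/23

n·X_0 − (-10) = 18.
|n| = 23, so the signed distance is 18/23.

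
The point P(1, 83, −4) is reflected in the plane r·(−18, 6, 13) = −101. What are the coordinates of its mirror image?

(37, 71, -30)

n = (−18, 6, 13), |n|² = 529, n·P − (-101) = 529, so t = 529/529 = 1.
Foot F = P − 1·n = (19, 77, −17); the reflection is 2F − P = (37, 71, −30).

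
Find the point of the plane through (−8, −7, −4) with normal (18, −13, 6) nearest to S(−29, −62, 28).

(-47, -49, 22)

n = (18, −13, 6), |n|² = 529, and n·S − (-77) = 529.
t = 529/529 = 1, so the foot is S − t·n = (−29, −62, 28) − 1·(18, −13, 6) = (−47, −49, 22).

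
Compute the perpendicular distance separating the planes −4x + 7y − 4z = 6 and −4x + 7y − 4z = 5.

1/9

Both planes have normal n = (−4, 7, −4), |n| = 9. Any point on the first plane is at distance |5 − 6|/|n| = 1/9 from the second.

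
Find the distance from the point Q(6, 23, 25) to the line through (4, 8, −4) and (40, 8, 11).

√901

A direction vector is d = (36, 0, 15).
AP = (2, 15, 29), and AP × d = (225, 1014, −540).
|AP × d|² = 1370421 and |d|² = 1521, so the distance is √(1370421/1521) = √901.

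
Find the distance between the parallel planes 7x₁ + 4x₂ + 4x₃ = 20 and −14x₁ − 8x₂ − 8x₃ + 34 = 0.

1/3

Divide the second equation by -2 to match normals: 7x₁ + 4x₂ + 4x₃ = 17.
Both planes have normal n = (7, 4, 4), |n| = 9. Any point on the first plane is at distance |17 − 20|/|n| = 3/9 = 1/3 from the second.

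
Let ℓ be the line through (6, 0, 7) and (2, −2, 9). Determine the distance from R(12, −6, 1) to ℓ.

A direction vector is d = (−4, −2, 2).
AP = (6, −6, −6); AP·d = -24, |AP|² = 108, |d|² = 24.
distance² = |AP|² − (AP·d)²/|d|² = 108 − 576/24 = 84, so the distance is 2√21.

2√21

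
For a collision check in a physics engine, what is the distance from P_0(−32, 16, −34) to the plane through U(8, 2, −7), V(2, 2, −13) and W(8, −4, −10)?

UV = (−6, 0, −6) and UW = (0, −6, −3), so a normal is n = UV × UW = (−36, −18, 36).
n = (−36, −18, 36); n·P − (-576) = 216; |n| = 54; distance = 216/54 = 4.

4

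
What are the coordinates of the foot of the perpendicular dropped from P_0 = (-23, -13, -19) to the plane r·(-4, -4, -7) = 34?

The perpendicular from P_0 has direction n = (-4, -4, -7): r = (-23, -13, -19) + λ(-4, -4, -7).
Substitute into the plane: n·(P_0 + λn) = 34 gives 277 + 81λ = 34, so λ = -3.
Foot = (-23, -13, -19) + (-3)·(-4, -4, -7) = (-11, -1, 2).

(-11, -1, 2)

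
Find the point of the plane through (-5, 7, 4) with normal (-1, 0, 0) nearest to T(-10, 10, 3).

n = (-1, 0, 0), |n|² = 1, and n·T − 5 = 5.
t = 5/1 = 5, so the foot is T − t·n = (-10, 10, 3) − 5·(-1, 0, 0) = (-5, 10, 3).

(-5, 10, 3)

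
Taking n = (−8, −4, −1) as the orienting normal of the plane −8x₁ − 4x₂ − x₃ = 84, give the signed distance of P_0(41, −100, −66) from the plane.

n·P_0 − 84 = 54.
|n| = 9, so the signed distance is 54/9 = 6.

6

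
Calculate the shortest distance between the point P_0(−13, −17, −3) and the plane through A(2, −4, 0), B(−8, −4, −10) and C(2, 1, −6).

9√86/43

AB = (−10, 0, −10) and AC = (0, 5, −6), so a normal is n = AB × AC = (50, −60, −50).
n = (50, −60, −50); n·P − 340 = 180; |n| = 10√86; distance = 180/(10√86) = 18/√86.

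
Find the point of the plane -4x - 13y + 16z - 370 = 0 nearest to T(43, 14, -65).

(27, -38, -1)

The perpendicular from T has direction n = (-4, -13, 16): r = (43, 14, -65) + λ(-4, -13, 16).
Substitute into the plane: n·(T + λn) = 370 gives -1394 + 441λ = 370, so λ = 4.
Foot = (43, 14, -65) + 4·(-4, -13, 16) = (27, -38, -1).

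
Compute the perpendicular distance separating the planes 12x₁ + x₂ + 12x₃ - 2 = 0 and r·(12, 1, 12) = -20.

22/17

Both planes have normal n = (12, 1, 12), |n| = 17. Any point on the first plane is at distance |(-20) − 2|/|n| = 22/17 from the second.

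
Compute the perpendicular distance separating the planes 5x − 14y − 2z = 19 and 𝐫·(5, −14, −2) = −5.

With common normal n = (5, −14, −2) (|n| = 15), the distance is |19 − (-5)|/|n| = 24/15 = 8/5.

8/5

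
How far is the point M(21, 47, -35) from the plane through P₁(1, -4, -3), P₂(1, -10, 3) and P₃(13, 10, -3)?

26/11

P₁P₂ = (0, -6, 6) and P₁P₃ = (12, 14, 0), so a normal is n = P₁P₂ × P₁P₃ = (-84, 72, 72).
d = |(-84)·21 + 72·47 + 72·(-35) − (-588)| / √(7056 + 5184 + 5184) = |-312| / 132 = 26/11.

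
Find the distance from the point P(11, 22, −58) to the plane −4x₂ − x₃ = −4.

26/√17

n = (0, −4, −1); n·P − (-4) = -26; |n| = √17; distance = 26/√17 = 26√17/17.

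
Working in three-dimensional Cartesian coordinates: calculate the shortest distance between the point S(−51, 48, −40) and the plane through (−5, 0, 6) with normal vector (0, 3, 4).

The plane has equation n·(r − (−5, 0, 6)) = 0, i.e. n·r = 24.
Then n·(−51, 48, −40) − 24 = −40.
|n| = √(0 + 9 + 16) = 5, so the distance is |-40|/5 = 8.

8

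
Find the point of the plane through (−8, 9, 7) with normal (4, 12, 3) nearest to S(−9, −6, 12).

(-5, 6, 15)

The perpendicular from S has direction n = (4, 12, 3): r = (−9, −6, 12) + λ(4, 12, 3).
Substitute into the plane: n·(S + λn) = 97 gives -72 + 169λ = 97, so λ = 1.
Foot = (−9, −6, 12) + 1·(4, 12, 3) = (−5, 6, 15).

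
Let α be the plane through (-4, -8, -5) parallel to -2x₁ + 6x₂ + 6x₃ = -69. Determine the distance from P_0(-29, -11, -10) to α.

Parallel planes share the normal n = (-2, 6, 6); since (-4, -8, -5) lies on the plane, its equation is -2x₁ + 6x₂ + 6x₃ = -70.
Then n·(-29, -11, -10) - (-70) = 2.
|n| = √(4 + 36 + 36) = 2√19, so the distance is |2|/(2√19) = √19/19.

1/√19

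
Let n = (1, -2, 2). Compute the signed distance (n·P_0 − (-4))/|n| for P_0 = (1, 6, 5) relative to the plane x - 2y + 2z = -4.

n·P_0 − (-4) = 3.
|n| = 3, so the signed distance is 3/3 = 1.

1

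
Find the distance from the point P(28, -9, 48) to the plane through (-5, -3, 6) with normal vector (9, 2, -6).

The plane has equation n·(r − (-5, -3, 6)) = 0, i.e. n·r = -87.
n = (9, 2, -6); n·P − (-87) = 33; |n| = 11; distance = 33/11 = 3.

3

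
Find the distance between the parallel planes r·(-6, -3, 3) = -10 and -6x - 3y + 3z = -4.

With common normal n = (-6, -3, 3) (|n| = 3√6), the distance is |(-10) − (-4)|/|n| = 6/(3√6) = √6/3.

√6/3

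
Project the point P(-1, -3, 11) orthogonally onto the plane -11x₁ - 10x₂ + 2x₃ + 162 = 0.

n = (-11, -10, 2), |n|² = 225, and n·P − (-162) = 225.
t = 225/225 = 1, so the foot is P − t·n = (-1, -3, 11) − 1·(-11, -10, 2) = (10, 7, 9).

(10, 7, 9)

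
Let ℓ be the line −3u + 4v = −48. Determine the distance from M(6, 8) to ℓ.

62/5

d = |(-3)·6 + 4·8 − (-48)| / √(9 + 16) = |62|/5 = 62/5.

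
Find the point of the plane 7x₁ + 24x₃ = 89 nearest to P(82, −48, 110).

n = (7, 0, 24), |n|² = 625, and n·P − 89 = 3125.
t = 3125/625 = 5, so the foot is P − t·n = (82, −48, 110) − 5·(7, 0, 24) = (47, −48, −10).

(47, -48, -10)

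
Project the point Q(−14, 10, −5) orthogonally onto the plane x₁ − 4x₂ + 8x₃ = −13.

(-13, 6, 3)

n = (1, −4, 8), |n|² = 81, and n·Q − (-13) = -81.
t = -81/81 = -1, so the foot is Q − t·n = (−14, 10, −5) − (-1)·(1, −4, 8) = (−13, 6, 3).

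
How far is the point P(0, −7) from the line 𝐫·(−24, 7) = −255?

206/25

The normal to the line is n = (−24, 7) with |n| = 25.
|n·P − (-255)| = |-49 − (-255)| = 206, so the distance is 206/25.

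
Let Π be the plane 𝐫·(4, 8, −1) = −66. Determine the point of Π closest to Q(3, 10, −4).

The perpendicular from Q has direction n = (4, 8, −1): r = (3, 10, −4) + λ(4, 8, −1).
Substitute into the plane: n·(Q + λn) = -66 gives 96 + 81λ = -66, so λ = -2.
Foot = (3, 10, −4) + (-2)·(4, 8, −1) = (−5, −6, −2).

(-5, -6, -2)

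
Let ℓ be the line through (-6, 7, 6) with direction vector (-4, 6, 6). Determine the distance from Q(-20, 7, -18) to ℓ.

Direction vector d = (-4, 6, 6).
AP = (-14, 0, -24); AP·d = -88, |AP|² = 772, |d|² = 88.
distance² = |AP|² − (AP·d)²/|d|² = 772 − 7744/88 = 684, so the distance is 6√19.

6√19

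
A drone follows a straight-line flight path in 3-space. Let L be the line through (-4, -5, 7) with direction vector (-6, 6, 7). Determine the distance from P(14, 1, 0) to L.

12√2

Direction vector d = (-6, 6, 7).
AP = (18, 6, -7), and AP × d = (84, -84, 144).
|AP × d|² = 34848 and |d|² = 121, so the distance is √(34848/121) = √288 = 12√2.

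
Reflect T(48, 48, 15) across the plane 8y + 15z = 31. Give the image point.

n = (0, 8, 15), |n|² = 289, n·T − 31 = 578, so t = 578/289 = 2.
Foot F = T − 2·n = (48, 32, −15); the reflection is 2F − T = (48, 16, −45).

(48, 16, -45)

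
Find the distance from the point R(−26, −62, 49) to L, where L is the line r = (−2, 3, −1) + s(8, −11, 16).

Direction vector d = (8, −11, 16).
AP = (−24, −65, 50), and AP × d = (−490, 784, 784).
|AP × d|² = 1469412 and |d|² = 441, so the distance is √(1469412/441) = √3332 = 14√17.

14√17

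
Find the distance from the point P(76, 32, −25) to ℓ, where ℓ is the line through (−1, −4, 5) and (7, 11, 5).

A direction vector is d = (8, 15, 0).
AP = (77, 36, −30), and AP × d = (450, −240, 867).
|AP × d|² = 1011789 and |d|² = 289, so the distance is √(1011789/289) = √3501 = 3√389.

3√389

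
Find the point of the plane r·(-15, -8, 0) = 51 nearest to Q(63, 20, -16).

The perpendicular from Q has direction n = (-15, -8, 0): r = (63, 20, -16) + t(-15, -8, 0).
Substitute into the plane: n·(Q + tn) = 51 gives -1105 + 289t = 51, so t = 4.
Foot = (63, 20, -16) + 4·(-15, -8, 0) = (3, -12, -16).

(3, -12, -16)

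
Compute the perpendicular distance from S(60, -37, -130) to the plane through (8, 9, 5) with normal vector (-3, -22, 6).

2

The plane has equation n·(r − (8, 9, 5)) = 0, i.e. n·r = -192.
d = |(-3)·60 + (-22)·(-37) + 6·(-130) − (-192)| / √(9 + 484 + 36) = |46| / 23 = 2.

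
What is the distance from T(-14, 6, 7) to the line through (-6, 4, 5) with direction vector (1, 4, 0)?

Direction vector d = (1, 4, 0).
AP = (-8, 2, 2); AP·d = 0, |AP|² = 72, |d|² = 17.
distance² = |AP|² − (AP·d)²/|d|² = 72 − 0/17 = 72, so the distance is 6√2.

6√2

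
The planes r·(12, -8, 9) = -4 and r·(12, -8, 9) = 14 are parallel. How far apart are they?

18/17

Both planes have normal n = (12, -8, 9), |n| = 17. Any point on the first plane is at distance |14 − (-4)|/|n| = 18/17 from the second.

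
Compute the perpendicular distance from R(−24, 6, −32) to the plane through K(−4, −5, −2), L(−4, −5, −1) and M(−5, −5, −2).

KL = (0, 0, 1) and KM = (−1, 0, 0), so a normal is n = KL × KM = (0, −1, 0).
n = (0, −1, 0); n·P − 5 = -11; |n| = 1; distance = 11/1 = 11.

11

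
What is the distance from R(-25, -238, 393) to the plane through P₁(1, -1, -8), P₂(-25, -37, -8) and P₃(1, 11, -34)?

P₁P₂ = (-26, -36, 0) and P₁P₃ = (0, 12, -26), so a normal is n = P₁P₂ × P₁P₃ = (936, -676, -312).
Then n·(-25, -238, 393) - 4108 = 10764.
|n| = √(876096 + 456976 + 97344) = 1196, so the distance is |10764|/1196 = 9.

9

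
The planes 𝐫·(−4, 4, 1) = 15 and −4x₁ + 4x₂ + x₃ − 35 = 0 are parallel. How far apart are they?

With common normal n = (−4, 4, 1) (|n| = √33), the distance is |15 − 35|/|n| = 20/√33.

20√33/33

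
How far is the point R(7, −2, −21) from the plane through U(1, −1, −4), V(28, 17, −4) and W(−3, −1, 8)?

1

UV = (27, 18, 0) and UW = (−4, 0, 12), so a normal is n = UV × UW = (216, −324, 72).
Then n·(7, −2, −21) − 252 = 396.
|n| = √(46656 + 104976 + 5184) = 396, so the distance is |396|/396 = 1.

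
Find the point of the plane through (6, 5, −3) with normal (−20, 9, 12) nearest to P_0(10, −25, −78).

The perpendicular from P_0 has direction n = (−20, 9, 12): r = (10, −25, −78) + μ(−20, 9, 12).
Substitute into the plane: n·(P_0 + μn) = -111 gives -1361 + 625μ = -111, so μ = 2.
Foot = (10, −25, −78) + 2·(−20, 9, 12) = (−30, −7, −54).

(-30, -7, -54)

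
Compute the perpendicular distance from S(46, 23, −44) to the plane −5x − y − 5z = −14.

n = (−5, −1, −5); n·P − (-14) = -19; |n| = √51; distance = 19/√51.

19√51/51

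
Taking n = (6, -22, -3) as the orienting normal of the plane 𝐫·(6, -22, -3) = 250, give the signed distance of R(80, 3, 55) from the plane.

-1/23

n·R − 250 = -1.
|n| = 23, so the signed distance is -1/23.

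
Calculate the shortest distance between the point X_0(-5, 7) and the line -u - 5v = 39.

69/√26

d = |(-1)·(-5) + (-5)·7 − 39| / √(1 + 25) = |-69|/√26 = 69/√26.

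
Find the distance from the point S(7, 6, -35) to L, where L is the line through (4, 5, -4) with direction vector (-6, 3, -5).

√691

Direction vector d = (-6, 3, -5).
AP = (3, 1, -31), and AP × d = (88, 201, 15).
|AP × d|² = 48370 and |d|² = 70, so the distance is √(48370/70) = √691.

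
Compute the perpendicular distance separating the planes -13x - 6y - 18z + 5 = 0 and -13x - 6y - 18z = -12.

Both planes have normal n = (-13, -6, -18), |n| = 23. Any point on the first plane is at distance |(-12) − (-5)|/|n| = 7/23 from the second.

7/23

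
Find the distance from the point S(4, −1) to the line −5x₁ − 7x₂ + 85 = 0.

36√74/37

d = |(-5)·4 + (-7)·(-1) − (-85)| / √(25 + 49) = |72|/√74 = 36√74/37.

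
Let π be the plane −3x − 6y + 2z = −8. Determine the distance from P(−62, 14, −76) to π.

6

Normal vector n = (−3, −6, 2), and n·(−62, 14, −76) − (−8) = −42.
|n| = √(9 + 36 + 4) = 7, so the distance is |-42|/7 = 6.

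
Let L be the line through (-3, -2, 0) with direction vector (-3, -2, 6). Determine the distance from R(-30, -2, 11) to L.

√409

Direction vector d = (-3, -2, 6).
AP = (-27, 0, 11); AP·d = 147, |AP|² = 850, |d|² = 49.
distance² = |AP|² − (AP·d)²/|d|² = 850 − 21609/49 = 409, so the distance is √409.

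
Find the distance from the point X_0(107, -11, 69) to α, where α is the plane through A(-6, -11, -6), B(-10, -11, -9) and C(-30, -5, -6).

3

AB = (-4, 0, -3) and AC = (-24, 6, 0), so a normal is n = AB × AC = (18, 72, -24).
Then n·(107, -11, 69) - (-756) = 234.
|n| = √(324 + 5184 + 576) = 78, so the distance is |234|/78 = 3.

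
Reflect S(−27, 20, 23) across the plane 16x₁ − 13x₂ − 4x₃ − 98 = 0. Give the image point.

With n = (16, −13, −4), the signed offset is (n·S − 98)/|n|² = -882/441 = -2.
S' = S − 2t·n = (−27, 20, 23) − (-4)·(16, −13, −4) = (37, −32, 7).

(37, -32, 7)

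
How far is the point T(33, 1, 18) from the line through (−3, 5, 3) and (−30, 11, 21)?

9√13

A direction vector is d = (−27, 6, 18).
AP = (36, −4, 15), and AP × d = (−162, −1053, 108).
|AP × d|² = 1146717 and |d|² = 1089, so the distance is √(1146717/1089) = √1053 = 9√13.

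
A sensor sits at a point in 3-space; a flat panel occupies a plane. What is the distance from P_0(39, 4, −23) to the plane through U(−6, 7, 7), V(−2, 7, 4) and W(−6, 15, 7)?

UV = (4, 0, −3) and UW = (0, 8, 0), so a normal is n = UV × UW = (24, 0, 32).
Then n·(39, 4, −23) − 80 = 120.
|n| = √(576 + 0 + 1024) = 40, so the distance is |120|/40 = 3.

3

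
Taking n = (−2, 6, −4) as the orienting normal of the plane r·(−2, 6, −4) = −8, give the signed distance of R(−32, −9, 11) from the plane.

n·R − (-8) = -26.
|n| = 2√14, so the signed distance is -13/√14.

-13/√14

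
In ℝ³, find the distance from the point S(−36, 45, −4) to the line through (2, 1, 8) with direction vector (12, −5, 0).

Direction vector d = (12, −5, 0).
AP = (−38, 44, −12), and AP × d = (−60, −144, −338).
|AP × d|² = 138580 and |d|² = 169, so the distance is √(138580/169) = √820 = 2√205.

2√205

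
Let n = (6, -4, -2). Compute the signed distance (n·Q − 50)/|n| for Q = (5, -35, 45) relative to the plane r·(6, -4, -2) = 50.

n·Q − 50 = 30.
|n| = 2√14, so the signed distance is 15√14/14.

15√14/14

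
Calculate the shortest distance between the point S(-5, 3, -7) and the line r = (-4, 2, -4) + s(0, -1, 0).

√10

Direction vector d = (0, -1, 0).
AP = (-1, 1, -3); AP·d = -1, |AP|² = 11, |d|² = 1.
distance² = |AP|² − (AP·d)²/|d|² = 11 − 1/1 = 10, so the distance is √10.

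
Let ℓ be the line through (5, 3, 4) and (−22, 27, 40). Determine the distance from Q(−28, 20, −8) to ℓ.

A direction vector is d = (−27, 24, 36).
AP = (−33, 17, −12); AP·d = 867, |AP|² = 1522, |d|² = 2601.
distance² = |AP|² − (AP·d)²/|d|² = 1522 − 751689/2601 = 1233, so the distance is 3√137.

3√137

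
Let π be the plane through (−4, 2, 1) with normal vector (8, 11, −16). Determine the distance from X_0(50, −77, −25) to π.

The plane has equation n·(r − (−4, 2, 1)) = 0, i.e. n·r = -26.
n = (8, 11, −16); n·P − (-26) = -21; |n| = 21; distance = 21/21 = 1.

1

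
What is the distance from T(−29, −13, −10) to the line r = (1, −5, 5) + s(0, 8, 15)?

Direction vector d = (0, 8, 15).
AP = (−30, −8, −15), and AP × d = (0, 450, −240).
|AP × d|² = 260100 and |d|² = 289, so the distance is √(260100/289) = √900 = 30.

30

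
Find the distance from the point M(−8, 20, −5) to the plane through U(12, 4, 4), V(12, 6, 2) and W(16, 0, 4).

UV = (0, 2, −2) and UW = (4, −4, 0), so a normal is n = UV × UW = (−8, −8, −8).
Then n·(−8, 20, −5) − (−160) = 104.
|n| = √(64 + 64 + 64) = 8√3, so the distance is |104|/(8√3) = 13/√3.

13/√3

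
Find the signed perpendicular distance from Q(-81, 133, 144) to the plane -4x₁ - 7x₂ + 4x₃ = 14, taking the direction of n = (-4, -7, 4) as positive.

-5

n·Q − 14 = -45.
|n| = 9, so the signed distance is -45/9 = -5.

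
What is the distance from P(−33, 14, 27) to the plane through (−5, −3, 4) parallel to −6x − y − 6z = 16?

Parallel planes share the normal n = (−6, −1, −6); since (−5, −3, 4) lies on the plane, its equation is −6x − y − 6z = 9.
n = (−6, −1, −6); n·P − 9 = 13; |n| = √73; distance = 13/√73 = 13√73/73.

13√73/73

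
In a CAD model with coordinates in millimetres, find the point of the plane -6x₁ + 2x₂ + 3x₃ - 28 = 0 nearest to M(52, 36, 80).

The perpendicular from M has direction n = (-6, 2, 3): r = (52, 36, 80) + μ(-6, 2, 3).
Substitute into the plane: n·(M + μn) = 28 gives 0 + 49μ = 28, so μ = 4/7.
Foot = (52, 36, 80) + (4/7)·(-6, 2, 3) = (340/7, 260/7, 572/7).

(340/7, 260/7, 572/7)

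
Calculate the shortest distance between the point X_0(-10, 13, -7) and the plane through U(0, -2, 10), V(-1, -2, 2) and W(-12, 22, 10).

1/3

UV = (-1, 0, -8) and UW = (-12, 24, 0), so a normal is n = UV × UW = (192, 96, -24).
n = (192, 96, -24); n·P − (-432) = -72; |n| = 216; distance = 72/216 = 1/3.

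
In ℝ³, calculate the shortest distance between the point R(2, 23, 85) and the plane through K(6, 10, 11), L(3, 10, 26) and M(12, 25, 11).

KL = (-3, 0, 15) and KM = (6, 15, 0), so a normal is n = KL × KM = (-225, 90, -45).
d = |(-225)·2 + 90·23 + (-45)·85 − (-945)| / √(50625 + 8100 + 2025) = |-1260| / (45√30) = 28/√30.

28/√30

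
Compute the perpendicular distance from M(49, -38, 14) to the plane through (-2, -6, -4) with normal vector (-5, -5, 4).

The plane has equation n·(r − (-2, -6, -4)) = 0, i.e. n·r = 24.
d = |(-5)·49 + (-5)·(-38) + 4·14 − 24| / √(25 + 25 + 16) = |-23| / √66 = 23√66/66.

23/√66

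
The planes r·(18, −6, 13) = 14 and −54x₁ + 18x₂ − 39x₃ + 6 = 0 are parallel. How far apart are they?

Divide the second equation by -3 to match normals: 18x₁ − 6x₂ + 13x₃ = 2.
Both planes have normal n = (18, −6, 13), |n| = 23. Any point on the first plane is at distance |2 − 14|/|n| = 12/23 from the second.

12/23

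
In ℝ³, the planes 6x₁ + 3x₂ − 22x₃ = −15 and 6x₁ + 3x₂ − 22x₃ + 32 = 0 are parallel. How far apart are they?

17/23

With common normal n = (6, 3, −22) (|n| = 23), the distance is |(-15) − (-32)|/|n| = 17/23.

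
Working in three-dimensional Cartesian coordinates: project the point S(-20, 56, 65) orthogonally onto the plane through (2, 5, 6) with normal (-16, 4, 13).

(28, 44, 26)

n = (-16, 4, 13), |n|² = 441, and n·S − 66 = 1323.
t = 1323/441 = 3, so the foot is S − t·n = (-20, 56, 65) − 3·(-16, 4, 13) = (28, 44, 26).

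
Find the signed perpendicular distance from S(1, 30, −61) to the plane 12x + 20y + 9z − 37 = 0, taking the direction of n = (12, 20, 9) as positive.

26/25

n·S − 37 = 26.
|n| = 25, so the signed distance is 26/25.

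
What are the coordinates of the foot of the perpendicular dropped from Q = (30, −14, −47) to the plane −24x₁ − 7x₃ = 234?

(6, -14, -54)

n = (−24, 0, −7), |n|² = 625, and n·Q − 234 = -625.
t = -625/625 = -1, so the foot is Q − t·n = (30, −14, −47) − (-1)·(−24, 0, −7) = (6, −14, −54).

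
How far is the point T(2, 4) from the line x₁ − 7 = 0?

5

The normal to the line is n = (1, 0) with |n| = 1.
|n·T − 7| = |2 − 7| = 5, so the distance is 5/1 = 5.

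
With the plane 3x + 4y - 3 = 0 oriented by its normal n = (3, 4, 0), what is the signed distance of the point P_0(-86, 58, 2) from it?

n·P_0 − 3 = -29.
|n| = 5, so the signed distance is -29/5.

-29/5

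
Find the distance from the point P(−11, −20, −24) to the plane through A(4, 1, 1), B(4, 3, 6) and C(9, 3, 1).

AB = (0, 2, 5) and AC = (5, 2, 0), so a normal is n = AB × AC = (−10, 25, −10).
n = (−10, 25, −10); n·P − (-25) = -125; |n| = 5√33; distance = 125/(5√33) = 25/√33.

25√33/33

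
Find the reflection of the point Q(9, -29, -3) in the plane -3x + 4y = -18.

(-21, 11, -3)

With n = (-3, 4, 0), the signed offset is (n·Q − (-18))/|n|² = -125/25 = -5.
Q' = Q − 2t·n = (9, -29, -3) − (-10)·(-3, 4, 0) = (-21, 11, -3).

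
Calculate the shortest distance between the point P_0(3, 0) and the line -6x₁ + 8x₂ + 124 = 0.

53/5

d = |(-6)·3 + 8·0 − (-124)| / √(36 + 64) = |106|/10 = 53/5.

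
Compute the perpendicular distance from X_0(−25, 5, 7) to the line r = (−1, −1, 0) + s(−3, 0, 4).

Direction vector d = (−3, 0, 4).
AP = (−24, 6, 7); AP·d = 100, |AP|² = 661, |d|² = 25.
distance² = |AP|² − (AP·d)²/|d|² = 661 − 10000/25 = 261, so the distance is 3√29.

3√29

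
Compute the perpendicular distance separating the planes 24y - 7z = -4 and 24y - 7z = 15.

With common normal n = (0, 24, -7) (|n| = 25), the distance is |(-4) − 15|/|n| = 19/25.

19/25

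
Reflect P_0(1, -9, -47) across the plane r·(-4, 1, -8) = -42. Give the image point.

(41, -19, 33)

With n = (-4, 1, -8), the signed offset is (n·P_0 − (-42))/|n|² = 405/81 = 5.
P_0' = P_0 − 2t·n = (1, -9, -47) − 10·(-4, 1, -8) = (41, -19, 33).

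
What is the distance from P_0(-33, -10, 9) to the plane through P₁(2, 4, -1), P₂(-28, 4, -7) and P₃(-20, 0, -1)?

P₁P₂ = (-30, 0, -6) and P₁P₃ = (-22, -4, 0), so a normal is n = P₁P₂ × P₁P₃ = (-24, 132, 120).
Then n·(-33, -10, 9) - 360 = 192.
|n| = √(576 + 17424 + 14400) = 180, so the distance is |192|/180 = 16/15.

16/15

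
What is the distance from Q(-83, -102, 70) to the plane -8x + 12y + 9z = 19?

3

n = (-8, 12, 9); n·P − 19 = 51; |n| = 17; distance = 51/17 = 3.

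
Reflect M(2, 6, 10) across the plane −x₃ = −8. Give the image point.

With n = (0, 0, −1), the signed offset is (n·M − (-8))/|n|² = -2/1 = -2.
M' = M − 2t·n = (2, 6, 10) − (-4)·(0, 0, −1) = (2, 6, 6).

(2, 6, 6)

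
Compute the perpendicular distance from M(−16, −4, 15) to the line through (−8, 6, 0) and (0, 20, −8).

√65

A direction vector is d = (8, 14, −8).
AP = (−8, −10, 15), and AP × d = (−130, 56, −32).
|AP × d|² = 21060 and |d|² = 324, so the distance is √(21060/324) = √65.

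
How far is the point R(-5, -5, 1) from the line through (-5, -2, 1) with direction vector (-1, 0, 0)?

3

Direction vector d = (-1, 0, 0).
AP = (0, -3, 0); AP·d = 0, |AP|² = 9, |d|² = 1.
distance² = |AP|² − (AP·d)²/|d|² = 9 − 0/1 = 9, so the distance is 3.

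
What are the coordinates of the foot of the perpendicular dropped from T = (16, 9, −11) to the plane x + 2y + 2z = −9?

The perpendicular from T has direction n = (1, 2, 2): r = (16, 9, −11) + t(1, 2, 2).
Substitute into the plane: n·(T + tn) = -9 gives 12 + 9t = -9, so t = -7/3.
Foot = (16, 9, −11) + (-7/3)·(1, 2, 2) = (41/3, 13/3, −47/3).

(41/3, 13/3, -47/3)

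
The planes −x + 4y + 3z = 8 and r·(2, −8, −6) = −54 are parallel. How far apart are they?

Divide the second equation by -2 to match normals: −x + 4y + 3z = 27.
With common normal n = (−1, 4, 3) (|n| = √26), the distance is |8 − 27|/|n| = 19/√26 = 19√26/26.

19√26/26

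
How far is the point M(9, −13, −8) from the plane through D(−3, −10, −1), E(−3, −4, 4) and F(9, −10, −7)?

DE = (0, 6, 5) and DF = (12, 0, −6), so a normal is n = DE × DF = (−36, 60, −72).
d = |(-36)·9 + 60·(-13) + (-72)·(-8) − (-420)| / √(1296 + 3600 + 5184) = |-108| / (12√70) = 9/√70.

9√70/70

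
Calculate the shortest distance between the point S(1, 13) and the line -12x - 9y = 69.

66/5

The normal to the line is n = (-12, -9) with |n| = 15.
|n·S − 69| = |-129 − 69| = 198, so the distance is 198/15 = 66/5.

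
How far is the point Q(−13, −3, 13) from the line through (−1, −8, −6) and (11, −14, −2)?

√481

A direction vector is d = (12, −6, 4).
AP = (−12, 5, 19); AP·d = -98, |AP|² = 530, |d|² = 196.
distance² = |AP|² − (AP·d)²/|d|² = 530 − 9604/196 = 481, so the distance is √481.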